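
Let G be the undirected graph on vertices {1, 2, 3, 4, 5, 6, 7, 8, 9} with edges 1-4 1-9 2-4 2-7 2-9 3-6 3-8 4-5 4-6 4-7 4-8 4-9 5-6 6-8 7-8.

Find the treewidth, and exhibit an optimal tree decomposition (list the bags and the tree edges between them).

Treewidth 2.
One optimal decomposition is:
Bags: B1 = {2, 4, 7}  B2 = {2, 4, 9}  B3 = {4, 7, 8}  B4 = {4, 6, 8}  B5 = {1, 4, 9}  B6 = {3, 6, 8}  B7 = {4, 5, 6}
Tree: B1–B2, B1–B3, B3–B4, B2–B5, B4–B6, B4–B7

Each bag holds 3 vertices, so the decomposition has width 2, which upper-bounds the treewidth. On the other hand G contains the 3-clique {3, 6, 8}. A clique must lie in a single bag of any decomposition, so no decomposition can have width below 2. Therefore the treewidth is 2.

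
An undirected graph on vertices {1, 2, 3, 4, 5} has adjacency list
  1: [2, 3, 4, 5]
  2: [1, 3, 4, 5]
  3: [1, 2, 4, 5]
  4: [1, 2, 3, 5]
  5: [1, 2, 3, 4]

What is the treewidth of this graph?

A width-4 tree decomposition is:
Bags: B1 = {1, 2, 3, 4, 5}
Tree: (single bag)
With just one bag of size 5, the width is 5 − 1 = 4, so tw(G) ≤ 4. On the other hand G contains the 5-clique {1, 2, 3, 4, 5}. A clique must lie in a single bag of any decomposition, so no decomposition can have width below 4. Therefore the treewidth is 4.

4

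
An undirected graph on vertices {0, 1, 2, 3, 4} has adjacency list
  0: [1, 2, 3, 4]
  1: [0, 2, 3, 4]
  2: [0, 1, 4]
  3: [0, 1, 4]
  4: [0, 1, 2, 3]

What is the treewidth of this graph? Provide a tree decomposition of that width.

Treewidth 3.
One optimal decomposition is:
Bags: B1 = {0, 1, 2, 4}  B2 = {0, 1, 3, 4}
Tree: B1–B2

Each bag holds 4 vertices, so the decomposition has width 3, which upper-bounds the treewidth. On the other hand G contains the 4-clique {0, 1, 2, 4}. A clique must lie in a single bag of any decomposition, so no decomposition can have width below 3. Hence tw(G) = 3 exactly.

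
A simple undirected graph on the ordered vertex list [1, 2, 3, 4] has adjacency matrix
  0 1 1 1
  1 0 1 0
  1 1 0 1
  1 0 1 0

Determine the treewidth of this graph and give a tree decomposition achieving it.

Treewidth 2.
One such decomposition:
Bags: B1 = {1, 3, 4}  B2 = {1, 2, 3}
Tree: B1–B2

The largest bag has 3 vertices, giving width 2; this decomposition certifies tw(G) ≤ 2. Conversely, {1, 2, 3} is a clique of size 3, and the vertices of any clique must share a bag in every tree decomposition; so some bag has ≥ 3 vertices and tw(G) ≥ 2. The upper and lower bounds meet at 2, so that is the treewidth.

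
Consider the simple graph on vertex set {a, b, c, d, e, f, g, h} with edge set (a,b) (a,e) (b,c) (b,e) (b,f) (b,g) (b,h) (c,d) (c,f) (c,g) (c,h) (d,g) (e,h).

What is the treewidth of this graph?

A width-2 tree decomposition is:
Bags: B1 = {b, e, h}  B2 = {a, b, e}  B3 = {b, c, h}  B4 = {b, c, f}  B5 = {b, c, g}  B6 = {c, d, g}
Tree: B1–B2, B1–B3, B3–B4, B3–B5, B5–B6
Each bag holds 3 vertices, so the decomposition has width 2, which upper-bounds the treewidth. Conversely, {c, d, g} is a clique of size 3, and the vertices of any clique must share a bag in every tree decomposition; so some bag has ≥ 3 vertices and tw(G) ≥ 2. Hence tw(G) = 2 exactly.

2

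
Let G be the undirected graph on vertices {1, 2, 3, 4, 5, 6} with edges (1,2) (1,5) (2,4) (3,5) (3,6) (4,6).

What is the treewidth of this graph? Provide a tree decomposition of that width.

Treewidth 2.
Bags: B1 = {1, 2, 4}  B2 = {1, 4, 5}  B3 = {3, 4, 5}  B4 = {3, 4, 6}
Tree: B1–B2, B2–B3, B3–B4

Every bag has size at most 3, so the width is 3 − 1 = 2 and tw(G) ≤ 2. For the lower bound, G contains the cycle 4–2–1–5–3–6–4, so G is not a forest; only forests have treewidth ≤ 1, hence tw(G) ≥ 2. Combining the bounds, tw(G) = 2.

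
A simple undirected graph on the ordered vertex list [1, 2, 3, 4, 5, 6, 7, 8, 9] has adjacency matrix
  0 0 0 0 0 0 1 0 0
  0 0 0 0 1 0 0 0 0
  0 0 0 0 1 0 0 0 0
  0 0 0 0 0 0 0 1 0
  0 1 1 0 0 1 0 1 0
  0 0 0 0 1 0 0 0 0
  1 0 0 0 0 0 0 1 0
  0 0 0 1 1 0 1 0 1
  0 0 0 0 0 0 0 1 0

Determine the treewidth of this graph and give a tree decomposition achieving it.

Treewidth 1.
Bags: B1 = {7, 8}  B2 = {1, 7}  B3 = {5, 8}  B4 = {2, 5}  B5 = {3, 5}  B6 = {8, 9}  B7 = {4, 8}  B8 = {5, 6}
Tree: B1–B2, B1–B3, B3–B4, B4–B5, B1–B6, B6–B7, B5–B8

The largest bag has 2 vertices, giving width 1; this decomposition certifies tw(G) ≤ 1. Any graph with an edge has treewidth ≥ 1, and G has the edge 8–7. Therefore the treewidth is 1.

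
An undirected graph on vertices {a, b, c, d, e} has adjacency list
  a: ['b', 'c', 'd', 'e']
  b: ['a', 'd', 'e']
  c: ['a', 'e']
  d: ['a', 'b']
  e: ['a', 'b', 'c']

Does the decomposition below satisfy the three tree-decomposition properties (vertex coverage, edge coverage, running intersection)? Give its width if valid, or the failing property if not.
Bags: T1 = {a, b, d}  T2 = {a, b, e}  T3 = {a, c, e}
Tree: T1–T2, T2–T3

Yes; width 2.

Checking the three conditions: (i) the bags cover all of {a, b, c, d, e}; (ii) for each edge, some bag contains both endpoints; (iii) the bags containing any fixed vertex form a subtree. All hold, so the decomposition is valid with width 3 − 1 = 2.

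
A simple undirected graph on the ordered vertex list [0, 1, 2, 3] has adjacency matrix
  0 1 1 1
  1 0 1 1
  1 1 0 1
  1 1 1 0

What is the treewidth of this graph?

A width-3 tree decomposition is:
Bags: B1 = {0, 1, 2, 3}
Tree: (single bag)
With just one bag of size 4, the width is 4 − 1 = 3, so tw(G) ≤ 3. For the lower bound, the 4 vertices {0, 1, 2, 3} are pairwise adjacent, and any tree decomposition puts a clique entirely inside one bag — forcing width ≥ 3. Therefore the treewidth is 3.

3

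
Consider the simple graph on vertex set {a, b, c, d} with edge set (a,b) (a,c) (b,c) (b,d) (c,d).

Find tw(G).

2

A width-2 tree decomposition is:
Bags: B1 = {b, c, d}  B2 = {a, b, c}
Tree: B1–B2
The largest bag has 3 vertices, giving width 2; this decomposition certifies tw(G) ≤ 2. On the other hand G contains the 3-clique {b, c, d}. A clique must lie in a single bag of any decomposition, so no decomposition can have width below 2. The upper and lower bounds meet at 2, so that is the treewidth.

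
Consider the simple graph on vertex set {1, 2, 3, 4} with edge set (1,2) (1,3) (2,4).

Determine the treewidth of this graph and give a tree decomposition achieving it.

Treewidth 1.
One such decomposition:
Bags: B1 = {2, 4}  B2 = {1, 2}  B3 = {1, 3}
Tree: B1–B2, B2–B3

The largest bag has 2 vertices, giving width 1; this decomposition certifies tw(G) ≤ 1. G has an edge, so its treewidth is at least 1. Therefore the treewidth is 1.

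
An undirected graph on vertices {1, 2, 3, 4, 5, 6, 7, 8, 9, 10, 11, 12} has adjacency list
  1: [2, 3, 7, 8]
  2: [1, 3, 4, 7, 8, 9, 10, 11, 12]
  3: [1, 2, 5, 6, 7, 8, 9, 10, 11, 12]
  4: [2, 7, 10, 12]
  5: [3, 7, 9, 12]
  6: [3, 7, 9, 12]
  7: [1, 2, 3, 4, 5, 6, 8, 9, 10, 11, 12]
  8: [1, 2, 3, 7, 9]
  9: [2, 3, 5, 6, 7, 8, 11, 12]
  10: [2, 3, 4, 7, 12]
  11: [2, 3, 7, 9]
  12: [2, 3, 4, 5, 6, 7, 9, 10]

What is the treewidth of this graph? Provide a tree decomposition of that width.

Treewidth 4.
One optimal decomposition is:
Bags: B1 = {3, 6, 7, 9, 12}  B2 = {2, 3, 7, 9, 12}  B3 = {2, 3, 7, 10, 12}  B4 = {2, 3, 7, 8, 9}  B5 = {2, 4, 7, 10, 12}  B6 = {3, 5, 7, 9, 12}  B7 = {2, 3, 7, 9, 11}  B8 = {1, 2, 3, 7, 8}
Tree: B1–B2, B2–B3, B2–B4, B3–B5, B2–B6, B2–B7, B4–B8

Each bag holds 5 vertices, so the decomposition has width 4, which upper-bounds the treewidth. On the other hand G contains the 5-clique {1, 2, 3, 7, 8}. A clique must lie in a single bag of any decomposition, so no decomposition can have width below 4. Therefore the treewidth is 4.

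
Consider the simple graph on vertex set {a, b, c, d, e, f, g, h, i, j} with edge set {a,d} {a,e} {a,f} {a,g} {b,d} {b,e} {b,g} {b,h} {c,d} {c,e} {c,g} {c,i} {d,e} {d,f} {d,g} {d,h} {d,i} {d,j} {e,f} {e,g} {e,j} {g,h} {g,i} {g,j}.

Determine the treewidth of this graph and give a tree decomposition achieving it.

Treewidth 3.
One such decomposition:
Bags: B1 = {a, d, e, g}  B2 = {a, d, e, f}  B3 = {b, d, e, g}  B4 = {c, d, e, g}  B5 = {c, d, g, i}  B6 = {d, e, g, j}  B7 = {b, d, g, h}
Tree: B1–B2, B1–B3, B3–B4, B4–B5, B3–B6, B3–B7

Every bag has size at most 4, so the width is 4 − 1 = 3 and tw(G) ≤ 3. For the lower bound, the 4 vertices {d, e, g, j} are pairwise adjacent, and any tree decomposition puts a clique entirely inside one bag — forcing width ≥ 3. Hence tw(G) = 3 exactly.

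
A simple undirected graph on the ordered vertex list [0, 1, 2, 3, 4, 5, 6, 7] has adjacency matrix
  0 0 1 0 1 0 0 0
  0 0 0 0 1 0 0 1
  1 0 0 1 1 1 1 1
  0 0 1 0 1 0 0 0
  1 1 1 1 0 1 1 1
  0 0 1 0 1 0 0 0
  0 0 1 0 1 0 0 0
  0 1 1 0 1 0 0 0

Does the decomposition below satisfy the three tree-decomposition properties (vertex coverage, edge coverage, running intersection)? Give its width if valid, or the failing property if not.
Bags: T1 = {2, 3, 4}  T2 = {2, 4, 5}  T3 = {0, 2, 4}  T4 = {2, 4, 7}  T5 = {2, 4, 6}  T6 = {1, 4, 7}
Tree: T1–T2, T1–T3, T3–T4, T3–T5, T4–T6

Vertex coverage: the bags together contain {0, 1, 2, 3, 4, 5, 6, 7}, the full vertex set. Edge coverage: each edge of G has both endpoints in at least one bag. Running intersection: for every vertex, the bags containing it form a connected subtree. All three properties hold, so this is a valid tree decomposition of width max|bag| − 1 = 2, and hence tw(G) ≤ 2.

Yes; width 2.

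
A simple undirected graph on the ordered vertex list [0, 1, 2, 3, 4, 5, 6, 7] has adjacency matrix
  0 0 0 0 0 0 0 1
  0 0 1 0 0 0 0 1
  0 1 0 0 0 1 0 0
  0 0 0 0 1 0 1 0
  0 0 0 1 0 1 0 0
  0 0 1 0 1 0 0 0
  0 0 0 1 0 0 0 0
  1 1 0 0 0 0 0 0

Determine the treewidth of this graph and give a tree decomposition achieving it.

The largest bag has 2 vertices, giving width 1; this decomposition certifies tw(G) ≤ 1. G has an edge, so its treewidth is at least 1. Combining the bounds, tw(G) = 1.

Treewidth 1.
Bags: B1 = {3, 6}  B2 = {3, 4}  B3 = {4, 5}  B4 = {2, 5}  B5 = {1, 2}  B6 = {1, 7}  B7 = {0, 7}
Tree: B1–B2, B2–B3, B3–B4, B4–B5, B5–B6, B6–B7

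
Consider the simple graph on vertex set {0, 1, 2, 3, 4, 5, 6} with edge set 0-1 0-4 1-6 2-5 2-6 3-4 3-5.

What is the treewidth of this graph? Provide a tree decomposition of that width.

Treewidth 2.
One optimal decomposition is:
Bags: B1 = {2, 5, 6}  B2 = {1, 5, 6}  B3 = {0, 1, 5}  B4 = {0, 4, 5}  B5 = {3, 4, 5}
Tree: B1–B2, B2–B3, B3–B4, B4–B5

The largest bag has 3 vertices, giving width 2; this decomposition certifies tw(G) ≤ 2. Since 5–2–6–1–0–4–3–5 is a cycle in G, G is not acyclic. Forests are exactly the graphs of treewidth ≤ 1, so tw(G) ≥ 2. The upper and lower bounds meet at 2, so that is the treewidth.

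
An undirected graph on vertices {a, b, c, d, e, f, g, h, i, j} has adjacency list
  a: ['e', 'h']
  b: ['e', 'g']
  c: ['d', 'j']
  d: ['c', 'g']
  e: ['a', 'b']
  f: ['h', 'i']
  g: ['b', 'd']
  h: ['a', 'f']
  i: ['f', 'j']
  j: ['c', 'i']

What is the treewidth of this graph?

2

A width-2 tree decomposition is:
Bags: B1 = {b, e, g}  B2 = {d, e, g}  B3 = {c, d, e}  B4 = {c, e, j}  B5 = {e, i, j}  B6 = {e, f, i}  B7 = {e, f, h}  B8 = {a, e, h}
Tree: B1–B2, B2–B3, B3–B4, B4–B5, B5–B6, B6–B7, B7–B8
Each bag holds 3 vertices, so the decomposition has width 2, which upper-bounds the treewidth. For the lower bound, G contains the cycle e–b–g–d–c–j–i–f–h–a–e, so G is not a forest; only forests have treewidth ≤ 1, hence tw(G) ≥ 2. Combining the bounds, tw(G) = 2.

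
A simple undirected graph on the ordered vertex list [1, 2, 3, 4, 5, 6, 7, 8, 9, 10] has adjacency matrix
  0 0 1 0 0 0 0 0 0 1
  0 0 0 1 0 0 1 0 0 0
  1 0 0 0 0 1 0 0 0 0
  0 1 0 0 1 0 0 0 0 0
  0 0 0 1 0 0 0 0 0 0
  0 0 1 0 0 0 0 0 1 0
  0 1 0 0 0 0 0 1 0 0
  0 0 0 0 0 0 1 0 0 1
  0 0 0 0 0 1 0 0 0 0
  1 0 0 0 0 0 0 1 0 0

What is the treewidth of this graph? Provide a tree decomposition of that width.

Treewidth 1.
One optimal decomposition is:
Bags: B1 = {6, 9}  B2 = {3, 6}  B3 = {1, 3}  B4 = {1, 10}  B5 = {8, 10}  B6 = {7, 8}  B7 = {2, 7}  B8 = {2, 4}  B9 = {4, 5}
Tree: B1–B2, B2–B3, B3–B4, B4–B5, B5–B6, B6–B7, B7–B8, B8–B9

Every bag has size at most 2, so the width is 2 − 1 = 1 and tw(G) ≤ 1. G has an edge, so its treewidth is at least 1. Hence tw(G) = 1 exactly.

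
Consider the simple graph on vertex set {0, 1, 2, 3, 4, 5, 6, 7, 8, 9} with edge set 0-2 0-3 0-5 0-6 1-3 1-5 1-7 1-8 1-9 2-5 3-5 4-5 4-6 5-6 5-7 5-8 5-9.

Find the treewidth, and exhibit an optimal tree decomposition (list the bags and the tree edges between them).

Every bag has size at most 3, so the width is 3 − 1 = 2 and tw(G) ≤ 2. For the lower bound, the 3 vertices {0, 2, 5} are pairwise adjacent, and any tree decomposition puts a clique entirely inside one bag — forcing width ≥ 2. The upper and lower bounds meet at 2, so that is the treewidth.

Treewidth 2.
One optimal decomposition is:
Bags: B1 = {0, 3, 5}  B2 = {1, 3, 5}  B3 = {0, 5, 6}  B4 = {4, 5, 6}  B5 = {1, 5, 8}  B6 = {0, 2, 5}  B7 = {1, 5, 9}  B8 = {1, 5, 7}
Tree: B1–B2, B1–B3, B3–B4, B2–B5, B1–B6, B2–B7, B2–B8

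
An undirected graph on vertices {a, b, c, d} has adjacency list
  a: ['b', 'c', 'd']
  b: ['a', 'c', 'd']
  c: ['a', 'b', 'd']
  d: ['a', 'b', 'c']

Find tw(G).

3

A width-3 tree decomposition is:
Bags: B1 = {a, b, c, d}
Tree: (single bag)
With just one bag of size 4, the width is 4 − 1 = 3, so tw(G) ≤ 3. For the lower bound, the 4 vertices {a, b, c, d} are pairwise adjacent, and any tree decomposition puts a clique entirely inside one bag — forcing width ≥ 3. Hence tw(G) = 3 exactly.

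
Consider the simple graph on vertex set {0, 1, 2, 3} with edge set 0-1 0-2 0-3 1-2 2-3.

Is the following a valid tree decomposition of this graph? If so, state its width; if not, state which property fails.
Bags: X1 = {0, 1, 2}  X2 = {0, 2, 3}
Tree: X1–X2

Yes; width 2.

Checking the three conditions: (i) the bags cover all of {0, 1, 2, 3}; (ii) for each edge, some bag contains both endpoints; (iii) the bags containing any fixed vertex form a subtree. All hold, so the decomposition is valid with width 3 − 1 = 2.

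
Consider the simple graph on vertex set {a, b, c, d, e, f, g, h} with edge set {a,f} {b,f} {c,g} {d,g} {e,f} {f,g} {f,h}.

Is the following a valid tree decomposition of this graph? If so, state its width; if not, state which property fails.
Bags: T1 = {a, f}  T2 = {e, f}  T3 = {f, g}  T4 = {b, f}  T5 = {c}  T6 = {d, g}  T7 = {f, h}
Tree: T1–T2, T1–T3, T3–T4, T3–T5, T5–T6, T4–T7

A tree decomposition must satisfy three properties: every vertex lies in some bag; for every edge, both endpoints lie together in some bag; and for every vertex, the bags containing it form a connected subtree. Here edge (g,c) lies in no bag, so the decomposition is invalid.

No — edge (g,c) lies in no bag.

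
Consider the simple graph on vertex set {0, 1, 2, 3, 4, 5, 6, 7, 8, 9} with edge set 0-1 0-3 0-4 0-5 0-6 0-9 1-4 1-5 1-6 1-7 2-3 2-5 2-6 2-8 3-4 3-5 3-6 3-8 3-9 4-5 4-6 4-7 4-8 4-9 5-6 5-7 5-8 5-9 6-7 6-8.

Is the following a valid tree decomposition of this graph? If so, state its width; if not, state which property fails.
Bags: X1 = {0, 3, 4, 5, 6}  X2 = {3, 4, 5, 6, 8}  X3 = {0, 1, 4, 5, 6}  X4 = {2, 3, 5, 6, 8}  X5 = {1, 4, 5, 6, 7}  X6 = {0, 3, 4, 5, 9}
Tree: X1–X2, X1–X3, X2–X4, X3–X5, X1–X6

Every vertex of G appears in some bag (union = {0, 1, 2, 3, 4, 5, 6, 7, 8, 9}); every edge is covered by a bag; and for each vertex v the set of bags containing v is connected in the bag tree. The decomposition is therefore valid. The largest bag has 5 vertices, so the width is 4.

Yes; width 4.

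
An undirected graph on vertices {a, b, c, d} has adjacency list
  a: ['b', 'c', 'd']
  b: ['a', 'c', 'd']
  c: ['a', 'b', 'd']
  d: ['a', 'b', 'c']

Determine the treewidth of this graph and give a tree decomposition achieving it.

A single bag containing all 4 vertices is trivially a valid decomposition of width 3. On the other hand G contains the 4-clique {a, b, c, d}. A clique must lie in a single bag of any decomposition, so no decomposition can have width below 3. Hence tw(G) = 3 exactly.

Treewidth 3.
Bags: B1 = {a, b, c, d}
Tree: (single bag)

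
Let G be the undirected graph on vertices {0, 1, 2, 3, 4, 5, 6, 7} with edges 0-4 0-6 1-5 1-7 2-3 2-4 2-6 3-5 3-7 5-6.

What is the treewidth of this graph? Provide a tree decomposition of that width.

Treewidth 2.
One such decomposition:
Bags: B1 = {0, 2, 4}  B2 = {0, 2, 6}  B3 = {2, 3, 6}  B4 = {3, 5, 6}  B5 = {3, 5, 7}  B6 = {1, 5, 7}
Tree: B1–B2, B2–B3, B3–B4, B4–B5, B5–B6

Each bag holds 3 vertices, so the decomposition has width 2, which upper-bounds the treewidth. The edges 4–0–6–2–4 form a cycle, so G is not a tree and its treewidth is at least 2. The upper and lower bounds meet at 2, so that is the treewidth.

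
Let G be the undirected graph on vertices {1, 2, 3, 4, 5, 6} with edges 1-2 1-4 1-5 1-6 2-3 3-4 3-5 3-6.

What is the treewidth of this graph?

A width-2 tree decomposition is:
Bags: B1 = {1, 3, 5}  B2 = {1, 3, 4}  B3 = {1, 2, 3}  B4 = {1, 3, 6}
Tree: B1–B2, B2–B3, B3–B4
Every bag has size at most 3, so the width is 3 − 1 = 2 and tw(G) ≤ 2. The edges 5–1–4–3–5 form a cycle, so G is not a tree and its treewidth is at least 2. Combining the bounds, tw(G) = 2.

2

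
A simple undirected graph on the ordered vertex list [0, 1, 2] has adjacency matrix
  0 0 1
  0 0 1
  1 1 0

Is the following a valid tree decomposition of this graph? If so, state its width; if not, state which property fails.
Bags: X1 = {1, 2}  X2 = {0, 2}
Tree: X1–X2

Yes; width 1.

Checking the three conditions: (i) the bags cover all of {0, 1, 2}; (ii) for each edge, some bag contains both endpoints; (iii) the bags containing any fixed vertex form a subtree. All hold, so the decomposition is valid with width 2 − 1 = 1.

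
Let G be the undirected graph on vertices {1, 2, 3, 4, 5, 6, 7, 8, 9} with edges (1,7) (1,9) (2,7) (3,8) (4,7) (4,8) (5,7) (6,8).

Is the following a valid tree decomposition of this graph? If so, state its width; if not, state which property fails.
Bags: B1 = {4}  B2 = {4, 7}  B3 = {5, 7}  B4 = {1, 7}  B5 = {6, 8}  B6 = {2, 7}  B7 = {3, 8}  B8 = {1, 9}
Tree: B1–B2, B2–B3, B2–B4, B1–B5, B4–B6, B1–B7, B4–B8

No — edge (8,4) lies in no bag.

A tree decomposition must satisfy three properties: every vertex lies in some bag; for every edge, both endpoints lie together in some bag; and for every vertex, the bags containing it form a connected subtree. Here edge (8,4) lies in no bag, so the decomposition is invalid.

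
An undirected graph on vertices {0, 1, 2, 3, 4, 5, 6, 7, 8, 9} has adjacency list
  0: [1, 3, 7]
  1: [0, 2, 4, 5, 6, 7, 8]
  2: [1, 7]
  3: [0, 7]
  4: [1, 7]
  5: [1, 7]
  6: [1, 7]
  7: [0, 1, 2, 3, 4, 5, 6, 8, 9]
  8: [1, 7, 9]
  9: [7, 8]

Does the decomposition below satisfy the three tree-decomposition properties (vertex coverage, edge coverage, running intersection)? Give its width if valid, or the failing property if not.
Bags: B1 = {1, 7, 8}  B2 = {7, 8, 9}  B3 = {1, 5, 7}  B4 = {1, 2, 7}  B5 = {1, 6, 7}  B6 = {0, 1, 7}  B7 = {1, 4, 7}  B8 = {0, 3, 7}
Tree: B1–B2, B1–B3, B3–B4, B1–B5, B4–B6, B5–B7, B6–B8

Yes; width 2.

Checking the three conditions: (i) the bags cover all of {0, 1, 2, 3, 4, 5, 6, 7, 8, 9}; (ii) for each edge, some bag contains both endpoints; (iii) the bags containing any fixed vertex form a subtree. All hold, so the decomposition is valid with width 3 − 1 = 2.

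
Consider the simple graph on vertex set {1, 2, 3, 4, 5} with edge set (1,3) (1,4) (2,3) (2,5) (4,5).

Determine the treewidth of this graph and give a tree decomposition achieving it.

Treewidth 2.
Bags: B1 = {2, 4, 5}  B2 = {2, 3, 4}  B3 = {1, 3, 4}
Tree: B1–B2, B2–B3

The largest bag has 3 vertices, giving width 2; this decomposition certifies tw(G) ≤ 2. The edges 4–5–2–3–1–4 form a cycle, so G is not a tree and its treewidth is at least 2. Combining the bounds, tw(G) = 2.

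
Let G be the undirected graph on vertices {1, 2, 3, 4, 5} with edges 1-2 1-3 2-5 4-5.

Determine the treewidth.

A width-1 tree decomposition is:
Bags: B1 = {4, 5}  B2 = {2, 5}  B3 = {1, 2}  B4 = {1, 3}
Tree: B1–B2, B2–B3, B3–B4
Each bag holds 2 vertices, so the decomposition has width 1, which upper-bounds the treewidth. G has an edge, so its treewidth is at least 1. Combining the bounds, tw(G) = 1.

1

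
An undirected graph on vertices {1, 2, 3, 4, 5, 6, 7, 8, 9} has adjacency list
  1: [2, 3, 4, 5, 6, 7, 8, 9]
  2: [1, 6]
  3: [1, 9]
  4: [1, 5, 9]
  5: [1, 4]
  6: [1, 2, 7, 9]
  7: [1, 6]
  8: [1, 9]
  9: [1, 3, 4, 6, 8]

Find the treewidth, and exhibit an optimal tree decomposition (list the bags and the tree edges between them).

Treewidth 2.
Bags: B1 = {1, 4, 9}  B2 = {1, 8, 9}  B3 = {1, 6, 9}  B4 = {1, 2, 6}  B5 = {1, 6, 7}  B6 = {1, 3, 9}  B7 = {1, 4, 5}
Tree: B1–B2, B2–B3, B3–B4, B3–B5, B1–B6, B1–B7

The largest bag has 3 vertices, giving width 2; this decomposition certifies tw(G) ≤ 2. Conversely, {1, 8, 9} is a clique of size 3, and the vertices of any clique must share a bag in every tree decomposition; so some bag has ≥ 3 vertices and tw(G) ≥ 2. The upper and lower bounds meet at 2, so that is the treewidth.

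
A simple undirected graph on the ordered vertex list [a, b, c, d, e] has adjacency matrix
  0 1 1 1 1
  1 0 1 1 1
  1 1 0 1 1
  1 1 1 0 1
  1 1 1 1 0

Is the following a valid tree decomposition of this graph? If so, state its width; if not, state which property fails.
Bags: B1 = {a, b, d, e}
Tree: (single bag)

A tree decomposition must satisfy three properties: every vertex lies in some bag; for every edge, both endpoints lie together in some bag; and for every vertex, the bags containing it form a connected subtree. Here vertex c appears in no bag, so the decomposition is invalid.

No — vertex c appears in no bag.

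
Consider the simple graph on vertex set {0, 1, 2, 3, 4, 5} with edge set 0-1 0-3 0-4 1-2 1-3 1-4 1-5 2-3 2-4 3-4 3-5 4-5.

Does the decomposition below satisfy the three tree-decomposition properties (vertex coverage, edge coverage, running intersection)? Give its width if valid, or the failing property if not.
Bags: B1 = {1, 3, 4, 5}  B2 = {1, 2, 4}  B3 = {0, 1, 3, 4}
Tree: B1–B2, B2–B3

A tree decomposition must satisfy three properties: every vertex lies in some bag; for every edge, both endpoints lie together in some bag; and for every vertex, the bags containing it form a connected subtree. Here edge (3,2) lies in no bag, so the decomposition is invalid.

No — edge (3,2) lies in no bag.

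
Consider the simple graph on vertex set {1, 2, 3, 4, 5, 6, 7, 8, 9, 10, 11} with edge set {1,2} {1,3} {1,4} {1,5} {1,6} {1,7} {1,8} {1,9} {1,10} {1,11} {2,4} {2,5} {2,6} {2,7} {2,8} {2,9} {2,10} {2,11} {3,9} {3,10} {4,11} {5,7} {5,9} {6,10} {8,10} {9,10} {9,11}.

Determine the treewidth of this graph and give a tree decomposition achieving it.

Treewidth 3.
One such decomposition:
Bags: B1 = {1, 2, 9, 10}  B2 = {1, 2, 6, 10}  B3 = {1, 3, 9, 10}  B4 = {1, 2, 9, 11}  B5 = {1, 2, 5, 9}  B6 = {1, 2, 4, 11}  B7 = {1, 2, 5, 7}  B8 = {1, 2, 8, 10}
Tree: B1–B2, B1–B3, B1–B4, B4–B5, B4–B6, B5–B7, B2–B8

Every bag has size at most 4, so the width is 4 − 1 = 3 and tw(G) ≤ 3. For the lower bound, the 4 vertices {1, 2, 4, 11} are pairwise adjacent, and any tree decomposition puts a clique entirely inside one bag — forcing width ≥ 3. The upper and lower bounds meet at 3, so that is the treewidth.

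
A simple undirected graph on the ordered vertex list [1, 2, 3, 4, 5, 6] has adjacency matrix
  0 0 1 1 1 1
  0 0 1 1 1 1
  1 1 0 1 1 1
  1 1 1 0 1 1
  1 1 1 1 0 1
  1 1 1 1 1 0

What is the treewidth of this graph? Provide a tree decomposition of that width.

Treewidth 4.
Bags: B1 = {1, 3, 4, 5, 6}  B2 = {2, 3, 4, 5, 6}
Tree: B1–B2

Each bag holds 5 vertices, so the decomposition has width 4, which upper-bounds the treewidth. On the other hand G contains the 5-clique {1, 3, 4, 5, 6}. A clique must lie in a single bag of any decomposition, so no decomposition can have width below 4. Hence tw(G) = 4 exactly.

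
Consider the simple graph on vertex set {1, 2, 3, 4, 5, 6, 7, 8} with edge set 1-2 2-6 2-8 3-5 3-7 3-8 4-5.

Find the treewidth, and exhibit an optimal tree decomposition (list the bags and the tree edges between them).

Treewidth 1.
One such decomposition:
Bags: B1 = {2, 8}  B2 = {3, 8}  B3 = {3, 5}  B4 = {4, 5}  B5 = {1, 2}  B6 = {3, 7}  B7 = {2, 6}
Tree: B1–B2, B2–B3, B3–B4, B1–B5, B3–B6, B5–B7

The largest bag has 2 vertices, giving width 1; this decomposition certifies tw(G) ≤ 1. G has an edge, so its treewidth is at least 1. Hence tw(G) = 1 exactly.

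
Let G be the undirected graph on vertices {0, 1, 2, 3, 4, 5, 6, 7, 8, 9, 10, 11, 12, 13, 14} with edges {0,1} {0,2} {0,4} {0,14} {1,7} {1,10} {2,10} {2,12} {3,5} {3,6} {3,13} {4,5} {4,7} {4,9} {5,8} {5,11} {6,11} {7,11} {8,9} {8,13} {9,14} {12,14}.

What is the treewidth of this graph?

3

A width-3 tree decomposition is:
Bags: B1 = {3, 6, 8, 13}  B2 = {3, 5, 6, 8}  B3 = {5, 6, 8, 11}  B4 = {5, 8, 9, 11}  B5 = {4, 5, 9, 11}  B6 = {4, 7, 9, 11}  B7 = {4, 7, 9, 14}  B8 = {0, 4, 7, 14}  B9 = {0, 1, 7, 14}  B10 = {0, 1, 12, 14}  B11 = {0, 1, 2, 12}  B12 = {1, 2, 10, 12}
Tree: B1–B2, B2–B3, B3–B4, B4–B5, B5–B6, B6–B7, B7–B8, B8–B9, B9–B10, B10–B11, B11–B12
Every bag has size at most 4, so the width is 4 − 1 = 3 and tw(G) ≤ 3. For the lower bound: the 4 vertex sets {3,6,13}, {8}, {5}, {4,7,9,11} are disjoint, each induces a connected subgraph, and every pair is joined by at least one edge of G. Contracting each set to a single vertex therefore yields K_{4} as a minor, and since treewidth is minor-monotone, tw(G) ≥ tw(K_{4}) = 3. The upper and lower bounds meet at 3, so that is the treewidth.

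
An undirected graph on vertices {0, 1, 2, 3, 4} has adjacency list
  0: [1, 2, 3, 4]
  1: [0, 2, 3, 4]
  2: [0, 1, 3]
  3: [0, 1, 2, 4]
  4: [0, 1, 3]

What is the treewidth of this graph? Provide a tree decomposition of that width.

The largest bag has 4 vertices, giving width 3; this decomposition certifies tw(G) ≤ 3. For the lower bound, the 4 vertices {0, 1, 2, 3} are pairwise adjacent, and any tree decomposition puts a clique entirely inside one bag — forcing width ≥ 3. Therefore the treewidth is 3.

Treewidth 3.
One optimal decomposition is:
Bags: B1 = {0, 1, 2, 3}  B2 = {0, 1, 3, 4}
Tree: B1–B2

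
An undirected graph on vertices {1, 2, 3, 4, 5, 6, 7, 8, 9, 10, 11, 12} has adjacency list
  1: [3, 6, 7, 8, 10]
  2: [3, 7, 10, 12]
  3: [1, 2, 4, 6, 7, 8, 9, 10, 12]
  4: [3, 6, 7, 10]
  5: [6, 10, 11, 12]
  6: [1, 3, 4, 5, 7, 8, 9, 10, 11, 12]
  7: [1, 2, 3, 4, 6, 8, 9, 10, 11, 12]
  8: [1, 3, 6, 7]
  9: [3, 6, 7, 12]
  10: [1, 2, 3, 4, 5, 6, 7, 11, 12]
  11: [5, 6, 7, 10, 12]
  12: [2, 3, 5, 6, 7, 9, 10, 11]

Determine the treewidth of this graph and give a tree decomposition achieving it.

Every bag has size at most 5, so the width is 5 − 1 = 4 and tw(G) ≤ 4. On the other hand G contains the 5-clique {2, 3, 7, 10, 12}. A clique must lie in a single bag of any decomposition, so no decomposition can have width below 4. Hence tw(G) = 4 exactly.

Treewidth 4.
One such decomposition:
Bags: B1 = {1, 3, 6, 7, 10}  B2 = {3, 6, 7, 10, 12}  B3 = {1, 3, 6, 7, 8}  B4 = {6, 7, 10, 11, 12}  B5 = {3, 4, 6, 7, 10}  B6 = {5, 6, 10, 11, 12}  B7 = {2, 3, 7, 10, 12}  B8 = {3, 6, 7, 9, 12}
Tree: B1–B2, B1–B3, B2–B4, B2–B5, B4–B6, B2–B7, B2–B8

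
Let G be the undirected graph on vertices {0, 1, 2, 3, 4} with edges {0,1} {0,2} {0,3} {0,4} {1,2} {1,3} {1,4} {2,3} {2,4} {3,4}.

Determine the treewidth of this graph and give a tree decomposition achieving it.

Treewidth 4.
One such decomposition:
Bags: B1 = {0, 1, 2, 3, 4}
Tree: (single bag)

A single bag containing all 5 vertices is trivially a valid decomposition of width 4. Conversely, {0, 1, 2, 3, 4} is a clique of size 5, and the vertices of any clique must share a bag in every tree decomposition; so some bag has ≥ 5 vertices and tw(G) ≥ 4. Hence tw(G) = 4 exactly.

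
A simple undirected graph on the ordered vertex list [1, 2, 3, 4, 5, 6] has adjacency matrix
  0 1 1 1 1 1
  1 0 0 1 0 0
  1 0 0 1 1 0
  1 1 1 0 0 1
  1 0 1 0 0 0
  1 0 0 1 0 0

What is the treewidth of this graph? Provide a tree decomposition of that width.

Treewidth 2.
One optimal decomposition is:
Bags: B1 = {1, 3, 4}  B2 = {1, 3, 5}  B3 = {1, 4, 6}  B4 = {1, 2, 4}
Tree: B1–B2, B1–B3, B1–B4

Every bag has size at most 3, so the width is 3 − 1 = 2 and tw(G) ≤ 2. For the lower bound, the 3 vertices {1, 2, 4} are pairwise adjacent, and any tree decomposition puts a clique entirely inside one bag — forcing width ≥ 2. The upper and lower bounds meet at 2, so that is the treewidth.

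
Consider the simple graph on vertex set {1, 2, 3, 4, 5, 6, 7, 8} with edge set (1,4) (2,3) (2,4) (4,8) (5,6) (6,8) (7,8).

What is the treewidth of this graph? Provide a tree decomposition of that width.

Every bag has size at most 2, so the width is 2 − 1 = 1 and tw(G) ≤ 1. Since G has at least one edge (e.g. 1–4), it is not an edgeless graph, so tw(G) ≥ 1. Therefore the treewidth is 1.

Treewidth 1.
Bags: B1 = {1, 4}  B2 = {2, 4}  B3 = {4, 8}  B4 = {6, 8}  B5 = {2, 3}  B6 = {7, 8}  B7 = {5, 6}
Tree: B1–B2, B2–B3, B3–B4, B2–B5, B3–B6, B4–B7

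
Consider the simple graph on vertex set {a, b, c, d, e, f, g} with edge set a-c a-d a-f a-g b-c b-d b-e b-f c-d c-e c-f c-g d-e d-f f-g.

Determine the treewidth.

A width-3 tree decomposition is:
Bags: B1 = {b, c, d, f}  B2 = {a, c, d, f}  B3 = {b, c, d, e}  B4 = {a, c, f, g}
Tree: B1–B2, B1–B3, B2–B4
Each bag holds 4 vertices, so the decomposition has width 3, which upper-bounds the treewidth. On the other hand G contains the 4-clique {b, c, d, e}. A clique must lie in a single bag of any decomposition, so no decomposition can have width below 3. Therefore the treewidth is 3.

3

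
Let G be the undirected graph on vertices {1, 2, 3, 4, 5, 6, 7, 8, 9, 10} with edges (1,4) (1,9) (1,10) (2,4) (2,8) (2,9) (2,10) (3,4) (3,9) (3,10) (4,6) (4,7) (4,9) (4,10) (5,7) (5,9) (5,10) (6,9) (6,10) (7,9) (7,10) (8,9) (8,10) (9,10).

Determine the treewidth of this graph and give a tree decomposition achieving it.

Every bag has size at most 4, so the width is 4 − 1 = 3 and tw(G) ≤ 3. On the other hand G contains the 4-clique {2, 8, 9, 10}. A clique must lie in a single bag of any decomposition, so no decomposition can have width below 3. The upper and lower bounds meet at 3, so that is the treewidth.

Treewidth 3.
One such decomposition:
Bags: B1 = {2, 4, 9, 10}  B2 = {4, 7, 9, 10}  B3 = {1, 4, 9, 10}  B4 = {4, 6, 9, 10}  B5 = {3, 4, 9, 10}  B6 = {5, 7, 9, 10}  B7 = {2, 8, 9, 10}
Tree: B1–B2, B2–B3, B3–B4, B2–B5, B2–B6, B1–B7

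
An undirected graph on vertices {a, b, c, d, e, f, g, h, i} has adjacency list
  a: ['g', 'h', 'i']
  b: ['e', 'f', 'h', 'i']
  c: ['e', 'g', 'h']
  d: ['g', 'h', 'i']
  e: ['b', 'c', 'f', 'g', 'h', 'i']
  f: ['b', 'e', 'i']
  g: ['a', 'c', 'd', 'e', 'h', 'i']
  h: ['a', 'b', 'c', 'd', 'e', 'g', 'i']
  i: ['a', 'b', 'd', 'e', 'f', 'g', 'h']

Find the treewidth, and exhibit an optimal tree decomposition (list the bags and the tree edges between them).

Treewidth 3.
One optimal decomposition is:
Bags: B1 = {b, e, h, i}  B2 = {e, g, h, i}  B3 = {b, e, f, i}  B4 = {a, g, h, i}  B5 = {d, g, h, i}  B6 = {c, e, g, h}
Tree: B1–B2, B1–B3, B2–B4, B4–B5, B2–B6

Each bag holds 4 vertices, so the decomposition has width 3, which upper-bounds the treewidth. For the lower bound, the 4 vertices {c, e, g, h} are pairwise adjacent, and any tree decomposition puts a clique entirely inside one bag — forcing width ≥ 3. Combining the bounds, tw(G) = 3.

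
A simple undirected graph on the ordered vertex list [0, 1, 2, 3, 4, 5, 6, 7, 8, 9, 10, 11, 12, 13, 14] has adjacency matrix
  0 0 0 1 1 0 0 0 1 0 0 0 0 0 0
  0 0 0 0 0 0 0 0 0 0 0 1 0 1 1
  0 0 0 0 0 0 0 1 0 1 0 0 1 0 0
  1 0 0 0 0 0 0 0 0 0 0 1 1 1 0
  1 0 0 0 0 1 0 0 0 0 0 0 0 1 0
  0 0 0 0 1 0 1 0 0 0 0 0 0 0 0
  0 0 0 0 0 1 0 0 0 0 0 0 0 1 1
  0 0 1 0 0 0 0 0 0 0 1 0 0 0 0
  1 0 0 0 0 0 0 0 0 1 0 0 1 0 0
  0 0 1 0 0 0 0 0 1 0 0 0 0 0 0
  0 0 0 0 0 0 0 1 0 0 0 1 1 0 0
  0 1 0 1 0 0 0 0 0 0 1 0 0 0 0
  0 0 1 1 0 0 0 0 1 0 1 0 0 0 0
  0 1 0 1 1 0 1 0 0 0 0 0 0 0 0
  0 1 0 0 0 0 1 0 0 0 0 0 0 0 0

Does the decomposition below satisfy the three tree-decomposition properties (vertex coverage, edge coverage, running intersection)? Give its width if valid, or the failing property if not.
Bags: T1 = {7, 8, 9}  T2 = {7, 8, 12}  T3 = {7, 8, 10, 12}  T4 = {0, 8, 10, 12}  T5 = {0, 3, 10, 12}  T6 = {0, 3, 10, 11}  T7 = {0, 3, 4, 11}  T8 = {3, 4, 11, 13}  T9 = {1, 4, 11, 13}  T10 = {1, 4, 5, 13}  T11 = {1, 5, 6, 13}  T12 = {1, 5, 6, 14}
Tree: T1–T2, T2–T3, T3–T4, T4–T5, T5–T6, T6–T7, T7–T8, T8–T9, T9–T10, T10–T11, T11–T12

No — vertex 2 appears in no bag.

A tree decomposition must satisfy three properties: every vertex lies in some bag; for every edge, both endpoints lie together in some bag; and for every vertex, the bags containing it form a connected subtree. Here vertex 2 appears in no bag, so the decomposition is invalid.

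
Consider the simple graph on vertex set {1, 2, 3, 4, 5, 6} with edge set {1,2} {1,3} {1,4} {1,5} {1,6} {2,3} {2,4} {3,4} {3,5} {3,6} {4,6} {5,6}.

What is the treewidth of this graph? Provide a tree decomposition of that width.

The largest bag has 4 vertices, giving width 3; this decomposition certifies tw(G) ≤ 3. For the lower bound, the 4 vertices {1, 2, 3, 4} are pairwise adjacent, and any tree decomposition puts a clique entirely inside one bag — forcing width ≥ 3. Hence tw(G) = 3 exactly.

Treewidth 3.
Bags: B1 = {1, 2, 3, 4}  B2 = {1, 3, 4, 6}  B3 = {1, 3, 5, 6}
Tree: B1–B2, B2–B3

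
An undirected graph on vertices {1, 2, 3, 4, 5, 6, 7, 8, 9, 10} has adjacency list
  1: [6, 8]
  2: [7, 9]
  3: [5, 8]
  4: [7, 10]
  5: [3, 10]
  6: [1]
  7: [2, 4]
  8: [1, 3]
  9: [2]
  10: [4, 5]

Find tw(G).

1

A width-1 tree decomposition is:
Bags: B1 = {1, 6}  B2 = {1, 8}  B3 = {3, 8}  B4 = {3, 5}  B5 = {5, 10}  B6 = {4, 10}  B7 = {4, 7}  B8 = {2, 7}  B9 = {2, 9}
Tree: B1–B2, B2–B3, B3–B4, B4–B5, B5–B6, B6–B7, B7–B8, B8–B9
Every bag has size at most 2, so the width is 2 − 1 = 1 and tw(G) ≤ 1. Since G has at least one edge (e.g. 6–1), it is not an edgeless graph, so tw(G) ≥ 1. Hence tw(G) = 1 exactly.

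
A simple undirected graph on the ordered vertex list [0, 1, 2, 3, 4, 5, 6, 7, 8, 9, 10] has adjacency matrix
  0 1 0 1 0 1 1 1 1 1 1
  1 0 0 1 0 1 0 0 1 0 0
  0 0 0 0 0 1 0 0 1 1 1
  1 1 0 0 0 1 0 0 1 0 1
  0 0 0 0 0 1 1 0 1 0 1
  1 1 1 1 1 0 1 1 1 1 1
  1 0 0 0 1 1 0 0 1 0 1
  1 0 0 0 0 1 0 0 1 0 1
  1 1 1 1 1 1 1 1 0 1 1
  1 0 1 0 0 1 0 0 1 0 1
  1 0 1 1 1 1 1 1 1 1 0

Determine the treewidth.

A width-4 tree decomposition is:
Bags: B1 = {0, 5, 8, 9, 10}  B2 = {0, 5, 6, 8, 10}  B3 = {0, 3, 5, 8, 10}  B4 = {2, 5, 8, 9, 10}  B5 = {0, 1, 3, 5, 8}  B6 = {4, 5, 6, 8, 10}  B7 = {0, 5, 7, 8, 10}
Tree: B1–B2, B1–B3, B1–B4, B3–B5, B2–B6, B1–B7
Every bag has size at most 5, so the width is 5 − 1 = 4 and tw(G) ≤ 4. For the lower bound, the 5 vertices {0, 1, 3, 5, 8} are pairwise adjacent, and any tree decomposition puts a clique entirely inside one bag — forcing width ≥ 4. Hence tw(G) = 4 exactly.

4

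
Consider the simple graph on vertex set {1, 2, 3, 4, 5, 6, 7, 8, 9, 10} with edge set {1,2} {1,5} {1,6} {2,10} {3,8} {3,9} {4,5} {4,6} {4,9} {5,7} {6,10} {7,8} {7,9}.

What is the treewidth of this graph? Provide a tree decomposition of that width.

The largest bag has 3 vertices, giving width 2; this decomposition certifies tw(G) ≤ 2. Since 3–8–7–9–3 is a cycle in G, G is not acyclic. Forests are exactly the graphs of treewidth ≤ 1, so tw(G) ≥ 2. Combining the bounds, tw(G) = 2.

Treewidth 2.
One optimal decomposition is:
Bags: B1 = {3, 8, 9}  B2 = {7, 8, 9}  B3 = {4, 7, 9}  B4 = {4, 5, 7}  B5 = {4, 5, 6}  B6 = {1, 5, 6}  B7 = {1, 6, 10}  B8 = {1, 2, 10}
Tree: B1–B2, B2–B3, B3–B4, B4–B5, B5–B6, B6–B7, B7–B8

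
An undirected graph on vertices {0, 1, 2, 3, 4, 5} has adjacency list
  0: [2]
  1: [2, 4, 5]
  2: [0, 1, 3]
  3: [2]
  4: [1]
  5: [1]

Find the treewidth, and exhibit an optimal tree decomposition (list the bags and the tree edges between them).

Treewidth 1.
One optimal decomposition is:
Bags: B1 = {2, 3}  B2 = {1, 2}  B3 = {1, 4}  B4 = {1, 5}  B5 = {0, 2}
Tree: B1–B2, B2–B3, B3–B4, B1–B5

The largest bag has 2 vertices, giving width 1; this decomposition certifies tw(G) ≤ 1. G has an edge, so its treewidth is at least 1. The upper and lower bounds meet at 1, so that is the treewidth.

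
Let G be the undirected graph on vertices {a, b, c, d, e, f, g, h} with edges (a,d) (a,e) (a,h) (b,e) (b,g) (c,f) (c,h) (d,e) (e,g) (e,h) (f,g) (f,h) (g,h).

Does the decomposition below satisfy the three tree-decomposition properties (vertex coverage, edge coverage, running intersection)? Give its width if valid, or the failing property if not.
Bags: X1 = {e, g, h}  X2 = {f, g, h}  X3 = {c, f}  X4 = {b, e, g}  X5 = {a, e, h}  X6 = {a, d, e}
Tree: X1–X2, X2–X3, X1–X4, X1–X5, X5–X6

No — edge (h,c) lies in no bag.

A tree decomposition must satisfy three properties: every vertex lies in some bag; for every edge, both endpoints lie together in some bag; and for every vertex, the bags containing it form a connected subtree. Here edge (h,c) lies in no bag, so the decomposition is invalid.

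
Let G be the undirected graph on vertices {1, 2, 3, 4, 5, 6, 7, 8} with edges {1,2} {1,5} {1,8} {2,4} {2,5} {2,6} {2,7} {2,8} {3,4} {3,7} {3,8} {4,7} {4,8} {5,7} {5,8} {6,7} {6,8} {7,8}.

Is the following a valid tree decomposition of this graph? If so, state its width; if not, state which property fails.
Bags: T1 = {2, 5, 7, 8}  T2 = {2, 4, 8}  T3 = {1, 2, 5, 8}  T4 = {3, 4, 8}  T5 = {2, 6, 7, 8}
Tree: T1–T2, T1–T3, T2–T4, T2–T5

A tree decomposition must satisfy three properties: every vertex lies in some bag; for every edge, both endpoints lie together in some bag; and for every vertex, the bags containing it form a connected subtree. Here edge (7,4) lies in no bag, so the decomposition is invalid.

No — edge (7,4) lies in no bag.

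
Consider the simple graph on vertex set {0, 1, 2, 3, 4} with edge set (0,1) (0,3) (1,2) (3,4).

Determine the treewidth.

A width-1 tree decomposition is:
Bags: B1 = {0, 1}  B2 = {0, 3}  B3 = {3, 4}  B4 = {1, 2}
Tree: B1–B2, B2–B3, B1–B4
Each bag holds 2 vertices, so the decomposition has width 1, which upper-bounds the treewidth. Any graph with an edge has treewidth ≥ 1, and G has the edge 0–1. Hence tw(G) = 1 exactly.

1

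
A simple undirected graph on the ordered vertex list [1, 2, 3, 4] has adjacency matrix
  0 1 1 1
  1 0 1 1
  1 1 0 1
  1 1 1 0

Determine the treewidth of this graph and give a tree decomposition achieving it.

With just one bag of size 4, the width is 4 − 1 = 3, so tw(G) ≤ 3. On the other hand G contains the 4-clique {1, 2, 3, 4}. A clique must lie in a single bag of any decomposition, so no decomposition can have width below 3. Therefore the treewidth is 3.

Treewidth 3.
Bags: B1 = {1, 2, 3, 4}
Tree: (single bag)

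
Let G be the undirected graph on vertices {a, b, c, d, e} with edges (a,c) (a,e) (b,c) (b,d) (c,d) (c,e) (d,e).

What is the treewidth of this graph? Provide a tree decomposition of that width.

Treewidth 2.
Bags: B1 = {c, d, e}  B2 = {a, c, e}  B3 = {b, c, d}
Tree: B1–B2, B1–B3

Every bag has size at most 3, so the width is 3 − 1 = 2 and tw(G) ≤ 2. Conversely, {c, d, e} is a clique of size 3, and the vertices of any clique must share a bag in every tree decomposition; so some bag has ≥ 3 vertices and tw(G) ≥ 2. Hence tw(G) = 2 exactly.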